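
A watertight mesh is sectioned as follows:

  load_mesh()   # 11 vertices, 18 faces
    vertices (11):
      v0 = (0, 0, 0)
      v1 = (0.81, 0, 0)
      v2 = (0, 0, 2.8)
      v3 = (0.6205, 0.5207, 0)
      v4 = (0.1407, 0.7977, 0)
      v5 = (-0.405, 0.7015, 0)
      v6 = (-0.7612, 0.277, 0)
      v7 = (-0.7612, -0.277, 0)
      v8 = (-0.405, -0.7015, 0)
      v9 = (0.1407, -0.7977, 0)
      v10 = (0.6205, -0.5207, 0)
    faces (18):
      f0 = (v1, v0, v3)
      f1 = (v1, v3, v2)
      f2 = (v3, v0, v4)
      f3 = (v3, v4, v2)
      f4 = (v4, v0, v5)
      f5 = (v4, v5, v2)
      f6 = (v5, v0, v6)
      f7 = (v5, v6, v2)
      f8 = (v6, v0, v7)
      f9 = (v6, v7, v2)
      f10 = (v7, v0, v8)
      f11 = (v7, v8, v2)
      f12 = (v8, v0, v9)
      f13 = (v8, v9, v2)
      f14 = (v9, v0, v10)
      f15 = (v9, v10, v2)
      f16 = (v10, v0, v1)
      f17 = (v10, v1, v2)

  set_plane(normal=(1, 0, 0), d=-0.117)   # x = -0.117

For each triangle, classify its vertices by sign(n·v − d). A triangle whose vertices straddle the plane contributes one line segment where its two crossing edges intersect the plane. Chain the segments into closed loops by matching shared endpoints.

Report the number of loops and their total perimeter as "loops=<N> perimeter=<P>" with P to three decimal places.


loops=1 perimeter=6.543

Straddling triangles (10 of 18):
  (v4,v0,v5) [++-] → (-0.117, 0.202656, 0)–(-0.117, 0.752271, 0)  len=0.5496
  (v4,v5,v2) [+-+] → (-0.117, 0.752271, 0)–(-0.117, 0.202656, 1.99111)  len=2.0656
  (v5,v0,v6) [-+-] → (-0.117, 0.202656, 0)–(-0.117, 0.0425762, 0)  len=0.1601
  (v5,v6,v2) [--+] → (-0.117, 0.0425762, 2.36963)–(-0.117, 0.202656, 1.99111)  len=0.4110
  (v6,v0,v7) [-+-] → (-0.117, 0.0425762, 0)–(-0.117, -0.0425762, 0)  len=0.0852
  (v6,v7,v2) [--+] → (-0.117, -0.0425762, 2.36963)–(-0.117, 0.0425762, 2.36963)  len=0.0852
  (v7,v0,v8) [-+-] → (-0.117, -0.0425762, 0)–(-0.117, -0.202656, 0)  len=0.1601
  (v7,v8,v2) [--+] → (-0.117, -0.202656, 1.99111)–(-0.117, -0.0425762, 2.36963)  len=0.4110
  (v8,v0,v9) [-++] → (-0.117, -0.202656, 0)–(-0.117, -0.752271, 0)  len=0.5496
  (v8,v9,v2) [-++] → (-0.117, -0.752271, 0)–(-0.117, -0.202656, 1.99111)  len=2.0656

Chained into 1 loop(s):
  loop 1: 10 segments, perimeter = 6.5428
Total perimeter = 6.543


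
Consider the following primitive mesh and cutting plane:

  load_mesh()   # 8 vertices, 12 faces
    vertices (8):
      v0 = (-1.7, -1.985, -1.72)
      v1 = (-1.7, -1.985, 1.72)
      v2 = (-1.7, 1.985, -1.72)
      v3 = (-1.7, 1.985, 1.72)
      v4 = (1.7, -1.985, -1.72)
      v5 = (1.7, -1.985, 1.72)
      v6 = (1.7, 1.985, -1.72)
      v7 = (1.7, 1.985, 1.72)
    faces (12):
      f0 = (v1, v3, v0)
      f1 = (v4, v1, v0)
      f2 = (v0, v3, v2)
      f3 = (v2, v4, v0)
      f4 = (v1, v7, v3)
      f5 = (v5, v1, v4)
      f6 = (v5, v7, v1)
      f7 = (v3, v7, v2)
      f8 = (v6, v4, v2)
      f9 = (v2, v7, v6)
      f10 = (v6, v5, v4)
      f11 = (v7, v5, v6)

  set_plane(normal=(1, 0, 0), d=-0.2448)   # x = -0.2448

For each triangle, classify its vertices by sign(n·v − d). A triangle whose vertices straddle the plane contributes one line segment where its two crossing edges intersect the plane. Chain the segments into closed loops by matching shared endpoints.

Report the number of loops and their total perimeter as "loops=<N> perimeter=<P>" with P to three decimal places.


loops=1 perimeter=14.820

Straddling triangles (8 of 12):
  (v4,v1,v0) [+--] → (-0.2448, -1.985, 0.24768)–(-0.2448, -1.985, -1.72)  len=1.9677
  (v2,v4,v0) [-+-] → (-0.2448, 0.28584, -1.72)–(-0.2448, -1.985, -1.72)  len=2.2708
  (v1,v7,v3) [-+-] → (-0.2448, -0.28584, 1.72)–(-0.2448, 1.985, 1.72)  len=2.2708
  (v5,v1,v4) [+-+] → (-0.2448, -1.985, 1.72)–(-0.2448, -1.985, 0.24768)  len=1.4723
  (v5,v7,v1) [++-] → (-0.2448, -0.28584, 1.72)–(-0.2448, -1.985, 1.72)  len=1.6992
  (v3,v7,v2) [-+-] → (-0.2448, 1.985, 1.72)–(-0.2448, 1.985, -0.24768)  len=1.9677
  (v6,v4,v2) [++-] → (-0.2448, 0.28584, -1.72)–(-0.2448, 1.985, -1.72)  len=1.6992
  (v2,v7,v6) [-++] → (-0.2448, 1.985, -0.24768)–(-0.2448, 1.985, -1.72)  len=1.4723

Chained into 1 loop(s):
  loop 1: 8 segments, perimeter = 14.8200
Total perimeter = 14.820


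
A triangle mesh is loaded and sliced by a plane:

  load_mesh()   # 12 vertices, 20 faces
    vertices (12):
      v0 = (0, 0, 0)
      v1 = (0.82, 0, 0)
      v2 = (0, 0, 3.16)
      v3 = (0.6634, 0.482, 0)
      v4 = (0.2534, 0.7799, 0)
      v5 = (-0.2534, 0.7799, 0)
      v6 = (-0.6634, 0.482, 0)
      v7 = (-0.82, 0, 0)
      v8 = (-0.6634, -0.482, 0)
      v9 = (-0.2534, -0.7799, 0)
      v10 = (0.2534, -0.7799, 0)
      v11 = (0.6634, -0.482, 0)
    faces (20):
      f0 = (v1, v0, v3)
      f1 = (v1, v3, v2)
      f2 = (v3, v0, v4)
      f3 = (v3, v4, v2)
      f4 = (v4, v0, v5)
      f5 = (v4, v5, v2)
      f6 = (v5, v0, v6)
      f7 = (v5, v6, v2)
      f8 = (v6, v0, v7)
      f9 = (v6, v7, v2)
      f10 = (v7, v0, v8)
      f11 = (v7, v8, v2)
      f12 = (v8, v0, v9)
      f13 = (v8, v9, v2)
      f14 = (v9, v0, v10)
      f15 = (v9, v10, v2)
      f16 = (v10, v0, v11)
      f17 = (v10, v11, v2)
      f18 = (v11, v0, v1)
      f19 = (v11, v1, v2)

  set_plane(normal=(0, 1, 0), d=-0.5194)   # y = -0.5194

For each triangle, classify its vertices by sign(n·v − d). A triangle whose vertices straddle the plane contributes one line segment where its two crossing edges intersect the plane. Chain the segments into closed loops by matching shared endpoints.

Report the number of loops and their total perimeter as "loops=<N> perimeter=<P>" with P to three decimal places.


loops=1 perimeter=3.851

Straddling triangles (6 of 20):
  (v8,v0,v9) [++-] → (-0.16876, -0.5194, 0)–(-0.611926, -0.5194, 0)  len=0.4432
  (v8,v9,v2) [+-+] → (-0.611926, -0.5194, 0)–(-0.16876, -0.5194, 1.05549)  len=1.1448
  (v9,v0,v10) [-+-] → (-0.16876, -0.5194, 0)–(0.16876, -0.5194, 0)  len=0.3375
  (v9,v10,v2) [--+] → (0.16876, -0.5194, 1.05549)–(-0.16876, -0.5194, 1.05549)  len=0.3375
  (v10,v0,v11) [-++] → (0.16876, -0.5194, 0)–(0.611926, -0.5194, 0)  len=0.4432
  (v10,v11,v2) [-++] → (0.611926, -0.5194, 0)–(0.16876, -0.5194, 1.05549)  len=1.1448

Chained into 1 loop(s):
  loop 1: 6 segments, perimeter = 3.8509
Total perimeter = 3.851


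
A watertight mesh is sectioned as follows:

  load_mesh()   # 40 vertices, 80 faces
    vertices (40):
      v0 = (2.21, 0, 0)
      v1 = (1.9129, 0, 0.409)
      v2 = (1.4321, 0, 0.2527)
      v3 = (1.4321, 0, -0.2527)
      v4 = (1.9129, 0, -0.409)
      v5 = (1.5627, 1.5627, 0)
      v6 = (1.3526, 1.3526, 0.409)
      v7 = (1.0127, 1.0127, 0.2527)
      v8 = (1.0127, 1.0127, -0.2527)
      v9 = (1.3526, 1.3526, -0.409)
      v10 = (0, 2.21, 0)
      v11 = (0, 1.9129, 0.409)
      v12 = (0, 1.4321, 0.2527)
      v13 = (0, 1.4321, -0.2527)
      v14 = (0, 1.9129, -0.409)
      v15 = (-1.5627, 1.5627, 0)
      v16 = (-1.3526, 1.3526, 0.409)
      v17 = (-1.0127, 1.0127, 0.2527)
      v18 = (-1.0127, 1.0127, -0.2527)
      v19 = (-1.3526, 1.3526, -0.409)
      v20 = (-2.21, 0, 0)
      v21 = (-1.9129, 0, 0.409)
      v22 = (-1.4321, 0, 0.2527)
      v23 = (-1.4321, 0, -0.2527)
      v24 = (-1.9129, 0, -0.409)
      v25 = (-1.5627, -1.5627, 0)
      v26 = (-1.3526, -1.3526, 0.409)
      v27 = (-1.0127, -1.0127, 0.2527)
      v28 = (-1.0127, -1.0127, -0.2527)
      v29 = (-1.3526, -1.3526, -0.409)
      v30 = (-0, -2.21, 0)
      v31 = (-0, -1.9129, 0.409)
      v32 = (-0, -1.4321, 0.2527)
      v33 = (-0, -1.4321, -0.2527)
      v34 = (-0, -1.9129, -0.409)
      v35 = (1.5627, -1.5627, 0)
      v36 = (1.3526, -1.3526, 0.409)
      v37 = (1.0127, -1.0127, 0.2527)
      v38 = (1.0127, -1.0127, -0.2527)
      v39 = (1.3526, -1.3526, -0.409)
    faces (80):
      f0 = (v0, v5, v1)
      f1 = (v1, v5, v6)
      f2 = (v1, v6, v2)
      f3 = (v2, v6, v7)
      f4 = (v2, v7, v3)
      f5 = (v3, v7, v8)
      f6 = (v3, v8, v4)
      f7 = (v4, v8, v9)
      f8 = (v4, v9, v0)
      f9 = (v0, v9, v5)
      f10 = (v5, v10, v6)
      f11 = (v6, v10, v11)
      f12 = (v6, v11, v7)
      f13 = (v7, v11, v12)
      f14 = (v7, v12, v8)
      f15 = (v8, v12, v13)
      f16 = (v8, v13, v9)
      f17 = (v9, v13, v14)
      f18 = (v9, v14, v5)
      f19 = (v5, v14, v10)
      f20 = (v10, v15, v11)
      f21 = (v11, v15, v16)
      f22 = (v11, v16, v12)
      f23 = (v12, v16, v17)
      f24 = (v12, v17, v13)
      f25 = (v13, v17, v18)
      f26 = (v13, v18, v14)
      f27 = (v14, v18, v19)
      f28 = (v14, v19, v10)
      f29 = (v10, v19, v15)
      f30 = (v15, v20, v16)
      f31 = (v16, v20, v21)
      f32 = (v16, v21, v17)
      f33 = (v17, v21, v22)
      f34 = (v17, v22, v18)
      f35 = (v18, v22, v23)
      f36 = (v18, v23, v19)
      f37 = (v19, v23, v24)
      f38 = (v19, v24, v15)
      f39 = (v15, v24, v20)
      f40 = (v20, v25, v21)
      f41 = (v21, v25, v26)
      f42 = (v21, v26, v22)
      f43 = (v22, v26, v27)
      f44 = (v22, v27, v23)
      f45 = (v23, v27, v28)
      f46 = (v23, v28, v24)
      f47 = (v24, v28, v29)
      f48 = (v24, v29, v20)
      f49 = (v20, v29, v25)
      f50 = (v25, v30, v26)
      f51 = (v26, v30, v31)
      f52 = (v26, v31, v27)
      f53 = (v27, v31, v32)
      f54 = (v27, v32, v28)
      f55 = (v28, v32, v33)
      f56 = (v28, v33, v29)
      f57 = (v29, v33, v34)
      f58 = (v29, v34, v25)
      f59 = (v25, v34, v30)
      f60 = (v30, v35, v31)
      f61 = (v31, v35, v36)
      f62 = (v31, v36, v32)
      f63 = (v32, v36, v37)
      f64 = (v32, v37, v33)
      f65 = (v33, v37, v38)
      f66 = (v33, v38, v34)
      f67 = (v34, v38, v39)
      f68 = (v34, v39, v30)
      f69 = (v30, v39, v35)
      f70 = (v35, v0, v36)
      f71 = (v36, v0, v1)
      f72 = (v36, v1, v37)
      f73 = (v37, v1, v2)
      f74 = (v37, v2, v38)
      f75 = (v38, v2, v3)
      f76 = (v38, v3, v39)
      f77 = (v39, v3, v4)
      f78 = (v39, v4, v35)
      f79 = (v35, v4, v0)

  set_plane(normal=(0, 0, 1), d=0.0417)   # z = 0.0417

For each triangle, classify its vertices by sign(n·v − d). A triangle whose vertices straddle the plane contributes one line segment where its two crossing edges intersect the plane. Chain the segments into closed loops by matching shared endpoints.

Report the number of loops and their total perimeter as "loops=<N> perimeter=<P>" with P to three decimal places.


loops=2 perimeter=22.115

Straddling triangles (32 of 80):
  (v0,v5,v1) [--+] → (1.5984, 1.40337, 0.0417)–(2.17971, 0, 0.0417)  len=1.5190
  (v1,v5,v6) [+-+] → (1.5984, 1.40337, 0.0417)–(1.54128, 1.54128, 0.0417)  len=0.1493
  (v2,v7,v3) [++-] → (1.1878, 0.589907, 0.0417)–(1.4321, 0, 0.0417)  len=0.6385
  (v3,v7,v8) [-+-] → (1.1878, 0.589907, 0.0417)–(1.0127, 1.0127, 0.0417)  len=0.4576
  (v5,v10,v6) [--+] → (0.137906, 2.12258, 0.0417)–(1.54128, 1.54128, 0.0417)  len=1.5190
  (v6,v10,v11) [+-+] → (0.137906, 2.12258, 0.0417)–(0, 2.17971, 0.0417)  len=0.1493
  (v7,v12,v8) [++-] → (0.422793, 1.257, 0.0417)–(1.0127, 1.0127, 0.0417)  len=0.6385
  (v8,v12,v13) [-+-] → (0.422793, 1.257, 0.0417)–(0, 1.4321, 0.0417)  len=0.4576
  (v10,v15,v11) [--+] → (-1.40337, 1.5984, 0.0417)–(0, 2.17971, 0.0417)  len=1.5190
  (v11,v15,v16) [+-+] → (-1.40337, 1.5984, 0.0417)–(-1.54128, 1.54128, 0.0417)  len=0.1493
  (v12,v17,v13) [++-] → (-0.589907, 1.1878, 0.0417)–(0, 1.4321, 0.0417)  len=0.6385
  (v13,v17,v18) [-+-] → (-0.589907, 1.1878, 0.0417)–(-1.0127, 1.0127, 0.0417)  len=0.4576
  (v15,v20,v16) [--+] → (-2.12258, 0.137906, 0.0417)–(-1.54128, 1.54128, 0.0417)  len=1.5190
  (v16,v20,v21) [+-+] → (-2.12258, 0.137906, 0.0417)–(-2.17971, 0, 0.0417)  len=0.1493
  (v17,v22,v18) [++-] → (-1.257, 0.422793, 0.0417)–(-1.0127, 1.0127, 0.0417)  len=0.6385
  (v18,v22,v23) [-+-] → (-1.257, 0.422793, 0.0417)–(-1.4321, 0, 0.0417)  len=0.4576
  (v20,v25,v21) [--+] → (-1.5984, -1.40337, 0.0417)–(-2.17971, 0, 0.0417)  len=1.5190
  (v21,v25,v26) [+-+] → (-1.5984, -1.40337, 0.0417)–(-1.54128, -1.54128, 0.0417)  len=0.1493
  (v22,v27,v23) [++-] → (-1.1878, -0.589907, 0.0417)–(-1.4321, 0, 0.0417)  len=0.6385
  (v23,v27,v28) [-+-] → (-1.1878, -0.589907, 0.0417)–(-1.0127, -1.0127, 0.0417)  len=0.4576
  (v25,v30,v26) [--+] → (-0.137906, -2.12258, 0.0417)–(-1.54128, -1.54128, 0.0417)  len=1.5190
  (v26,v30,v31) [+-+] → (-0.137906, -2.12258, 0.0417)–(0, -2.17971, 0.0417)  len=0.1493
  (v27,v32,v28) [++-] → (-0.422793, -1.257, 0.0417)–(-1.0127, -1.0127, 0.0417)  len=0.6385
  (v28,v32,v33) [-+-] → (-0.422793, -1.257, 0.0417)–(0, -1.4321, 0.0417)  len=0.4576
  (v30,v35,v31) [--+] → (1.40337, -1.5984, 0.0417)–(0, -2.17971, 0.0417)  len=1.5190
  (v31,v35,v36) [+-+] → (1.40337, -1.5984, 0.0417)–(1.54128, -1.54128, 0.0417)  len=0.1493
  (v32,v37,v33) [++-] → (0.589907, -1.1878, 0.0417)–(0, -1.4321, 0.0417)  len=0.6385
  (v33,v37,v38) [-+-] → (0.589907, -1.1878, 0.0417)–(1.0127, -1.0127, 0.0417)  len=0.4576
  (v35,v0,v36) [--+] → (2.12258, -0.137906, 0.0417)–(1.54128, -1.54128, 0.0417)  len=1.5190
  (v36,v0,v1) [+-+] → (2.12258, -0.137906, 0.0417)–(2.17971, 0, 0.0417)  len=0.1493
  (v37,v2,v38) [++-] → (1.257, -0.422793, 0.0417)–(1.0127, -1.0127, 0.0417)  len=0.6385
  (v38,v2,v3) [-+-] → (1.257, -0.422793, 0.0417)–(1.4321, 0, 0.0417)  len=0.4576

Chained into 2 loop(s):
  loop 1: 16 segments, perimeter = 13.3462
  loop 2: 16 segments, perimeter = 8.7689
Total perimeter = 22.115


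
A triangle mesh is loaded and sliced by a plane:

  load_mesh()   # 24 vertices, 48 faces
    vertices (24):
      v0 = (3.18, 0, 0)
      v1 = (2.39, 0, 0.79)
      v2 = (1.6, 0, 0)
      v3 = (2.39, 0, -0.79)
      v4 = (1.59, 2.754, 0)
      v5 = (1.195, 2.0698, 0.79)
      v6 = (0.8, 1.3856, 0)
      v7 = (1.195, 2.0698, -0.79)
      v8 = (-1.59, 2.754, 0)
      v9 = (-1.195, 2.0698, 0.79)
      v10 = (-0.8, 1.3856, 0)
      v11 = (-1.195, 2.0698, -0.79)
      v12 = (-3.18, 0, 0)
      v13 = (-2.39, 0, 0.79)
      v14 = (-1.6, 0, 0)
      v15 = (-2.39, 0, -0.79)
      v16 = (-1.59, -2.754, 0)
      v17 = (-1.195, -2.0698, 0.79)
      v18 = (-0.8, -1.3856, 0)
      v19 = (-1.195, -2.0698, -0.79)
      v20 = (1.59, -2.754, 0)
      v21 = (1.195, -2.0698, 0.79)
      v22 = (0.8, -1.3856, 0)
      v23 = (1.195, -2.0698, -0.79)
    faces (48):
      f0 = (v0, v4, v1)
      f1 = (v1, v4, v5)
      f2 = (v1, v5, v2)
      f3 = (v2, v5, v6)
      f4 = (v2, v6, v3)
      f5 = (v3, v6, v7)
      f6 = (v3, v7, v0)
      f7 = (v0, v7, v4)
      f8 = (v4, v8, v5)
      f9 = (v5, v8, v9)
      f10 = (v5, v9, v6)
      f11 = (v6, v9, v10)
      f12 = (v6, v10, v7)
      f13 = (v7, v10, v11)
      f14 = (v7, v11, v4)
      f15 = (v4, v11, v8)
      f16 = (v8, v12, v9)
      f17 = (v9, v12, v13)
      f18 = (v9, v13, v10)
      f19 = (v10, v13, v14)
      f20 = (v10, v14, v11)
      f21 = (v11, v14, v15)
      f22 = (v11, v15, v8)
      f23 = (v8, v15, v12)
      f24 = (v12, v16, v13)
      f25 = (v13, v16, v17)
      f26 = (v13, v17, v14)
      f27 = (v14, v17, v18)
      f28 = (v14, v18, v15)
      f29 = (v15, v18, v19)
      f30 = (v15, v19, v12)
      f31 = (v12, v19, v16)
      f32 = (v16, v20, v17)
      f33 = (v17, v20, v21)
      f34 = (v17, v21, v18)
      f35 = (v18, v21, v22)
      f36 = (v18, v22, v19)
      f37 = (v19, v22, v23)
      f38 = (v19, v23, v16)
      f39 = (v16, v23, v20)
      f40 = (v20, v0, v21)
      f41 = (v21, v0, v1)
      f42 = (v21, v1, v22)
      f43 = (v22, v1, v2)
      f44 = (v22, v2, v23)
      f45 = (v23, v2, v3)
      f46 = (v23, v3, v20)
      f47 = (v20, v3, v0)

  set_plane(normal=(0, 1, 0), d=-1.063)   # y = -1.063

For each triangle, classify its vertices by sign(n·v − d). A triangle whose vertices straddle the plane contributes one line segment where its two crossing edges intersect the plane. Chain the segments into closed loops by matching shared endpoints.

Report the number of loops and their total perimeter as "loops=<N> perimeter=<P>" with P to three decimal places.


Straddling triangles (16 of 48):
  (v12,v16,v13) [+-+] → (-2.56629, -1.063, 0)–(-2.08121, -1.063, 0.485073)  len=0.6860
  (v13,v16,v17) [+--] → (-2.08121, -1.063, 0.485073)–(-1.77628, -1.063, 0.79)  len=0.4312
  (v13,v17,v14) [+-+] → (-1.77628, -1.063, 0.79)–(-1.392, -1.063, 0.405725)  len=0.5434
  (v14,v17,v18) [+--] → (-1.392, -1.063, 0.405725)–(-0.986259, -1.063, 0)  len=0.5738
  (v14,v18,v15) [+-+] → (-0.986259, -1.063, 0)–(-1.17019, -1.063, -0.18393)  len=0.2601
  (v15,v18,v19) [+--] → (-1.17019, -1.063, -0.18393)–(-1.77628, -1.063, -0.79)  len=0.8571
  (v15,v19,v12) [+-+] → (-1.77628, -1.063, -0.79)–(-2.16055, -1.063, -0.405725)  len=0.5434
  (v12,v19,v16) [+--] → (-2.16055, -1.063, -0.405725)–(-2.56629, -1.063, 0)  len=0.5738
  (v20,v0,v21) [-+-] → (2.56629, -1.063, 0)–(2.16055, -1.063, 0.405725)  len=0.5738
  (v21,v0,v1) [-++] → (2.16055, -1.063, 0.405725)–(1.77628, -1.063, 0.79)  len=0.5434
  (v21,v1,v22) [-+-] → (1.77628, -1.063, 0.79)–(1.17019, -1.063, 0.18393)  len=0.8571
  (v22,v1,v2) [-++] → (1.17019, -1.063, 0.18393)–(0.986259, -1.063, 0)  len=0.2601
  (v22,v2,v23) [-+-] → (0.986259, -1.063, 0)–(1.392, -1.063, -0.405725)  len=0.5738
  (v23,v2,v3) [-++] → (1.392, -1.063, -0.405725)–(1.77628, -1.063, -0.79)  len=0.5434
  (v23,v3,v20) [-+-] → (1.77628, -1.063, -0.79)–(2.08121, -1.063, -0.485073)  len=0.4312
  (v20,v3,v0) [-++] → (2.08121, -1.063, -0.485073)–(2.56629, -1.063, 0)  len=0.6860

Chained into 2 loop(s):
  loop 1: 8 segments, perimeter = 4.4690
  loop 2: 8 segments, perimeter = 4.4690
Total perimeter = 8.938

loops=2 perimeter=8.938


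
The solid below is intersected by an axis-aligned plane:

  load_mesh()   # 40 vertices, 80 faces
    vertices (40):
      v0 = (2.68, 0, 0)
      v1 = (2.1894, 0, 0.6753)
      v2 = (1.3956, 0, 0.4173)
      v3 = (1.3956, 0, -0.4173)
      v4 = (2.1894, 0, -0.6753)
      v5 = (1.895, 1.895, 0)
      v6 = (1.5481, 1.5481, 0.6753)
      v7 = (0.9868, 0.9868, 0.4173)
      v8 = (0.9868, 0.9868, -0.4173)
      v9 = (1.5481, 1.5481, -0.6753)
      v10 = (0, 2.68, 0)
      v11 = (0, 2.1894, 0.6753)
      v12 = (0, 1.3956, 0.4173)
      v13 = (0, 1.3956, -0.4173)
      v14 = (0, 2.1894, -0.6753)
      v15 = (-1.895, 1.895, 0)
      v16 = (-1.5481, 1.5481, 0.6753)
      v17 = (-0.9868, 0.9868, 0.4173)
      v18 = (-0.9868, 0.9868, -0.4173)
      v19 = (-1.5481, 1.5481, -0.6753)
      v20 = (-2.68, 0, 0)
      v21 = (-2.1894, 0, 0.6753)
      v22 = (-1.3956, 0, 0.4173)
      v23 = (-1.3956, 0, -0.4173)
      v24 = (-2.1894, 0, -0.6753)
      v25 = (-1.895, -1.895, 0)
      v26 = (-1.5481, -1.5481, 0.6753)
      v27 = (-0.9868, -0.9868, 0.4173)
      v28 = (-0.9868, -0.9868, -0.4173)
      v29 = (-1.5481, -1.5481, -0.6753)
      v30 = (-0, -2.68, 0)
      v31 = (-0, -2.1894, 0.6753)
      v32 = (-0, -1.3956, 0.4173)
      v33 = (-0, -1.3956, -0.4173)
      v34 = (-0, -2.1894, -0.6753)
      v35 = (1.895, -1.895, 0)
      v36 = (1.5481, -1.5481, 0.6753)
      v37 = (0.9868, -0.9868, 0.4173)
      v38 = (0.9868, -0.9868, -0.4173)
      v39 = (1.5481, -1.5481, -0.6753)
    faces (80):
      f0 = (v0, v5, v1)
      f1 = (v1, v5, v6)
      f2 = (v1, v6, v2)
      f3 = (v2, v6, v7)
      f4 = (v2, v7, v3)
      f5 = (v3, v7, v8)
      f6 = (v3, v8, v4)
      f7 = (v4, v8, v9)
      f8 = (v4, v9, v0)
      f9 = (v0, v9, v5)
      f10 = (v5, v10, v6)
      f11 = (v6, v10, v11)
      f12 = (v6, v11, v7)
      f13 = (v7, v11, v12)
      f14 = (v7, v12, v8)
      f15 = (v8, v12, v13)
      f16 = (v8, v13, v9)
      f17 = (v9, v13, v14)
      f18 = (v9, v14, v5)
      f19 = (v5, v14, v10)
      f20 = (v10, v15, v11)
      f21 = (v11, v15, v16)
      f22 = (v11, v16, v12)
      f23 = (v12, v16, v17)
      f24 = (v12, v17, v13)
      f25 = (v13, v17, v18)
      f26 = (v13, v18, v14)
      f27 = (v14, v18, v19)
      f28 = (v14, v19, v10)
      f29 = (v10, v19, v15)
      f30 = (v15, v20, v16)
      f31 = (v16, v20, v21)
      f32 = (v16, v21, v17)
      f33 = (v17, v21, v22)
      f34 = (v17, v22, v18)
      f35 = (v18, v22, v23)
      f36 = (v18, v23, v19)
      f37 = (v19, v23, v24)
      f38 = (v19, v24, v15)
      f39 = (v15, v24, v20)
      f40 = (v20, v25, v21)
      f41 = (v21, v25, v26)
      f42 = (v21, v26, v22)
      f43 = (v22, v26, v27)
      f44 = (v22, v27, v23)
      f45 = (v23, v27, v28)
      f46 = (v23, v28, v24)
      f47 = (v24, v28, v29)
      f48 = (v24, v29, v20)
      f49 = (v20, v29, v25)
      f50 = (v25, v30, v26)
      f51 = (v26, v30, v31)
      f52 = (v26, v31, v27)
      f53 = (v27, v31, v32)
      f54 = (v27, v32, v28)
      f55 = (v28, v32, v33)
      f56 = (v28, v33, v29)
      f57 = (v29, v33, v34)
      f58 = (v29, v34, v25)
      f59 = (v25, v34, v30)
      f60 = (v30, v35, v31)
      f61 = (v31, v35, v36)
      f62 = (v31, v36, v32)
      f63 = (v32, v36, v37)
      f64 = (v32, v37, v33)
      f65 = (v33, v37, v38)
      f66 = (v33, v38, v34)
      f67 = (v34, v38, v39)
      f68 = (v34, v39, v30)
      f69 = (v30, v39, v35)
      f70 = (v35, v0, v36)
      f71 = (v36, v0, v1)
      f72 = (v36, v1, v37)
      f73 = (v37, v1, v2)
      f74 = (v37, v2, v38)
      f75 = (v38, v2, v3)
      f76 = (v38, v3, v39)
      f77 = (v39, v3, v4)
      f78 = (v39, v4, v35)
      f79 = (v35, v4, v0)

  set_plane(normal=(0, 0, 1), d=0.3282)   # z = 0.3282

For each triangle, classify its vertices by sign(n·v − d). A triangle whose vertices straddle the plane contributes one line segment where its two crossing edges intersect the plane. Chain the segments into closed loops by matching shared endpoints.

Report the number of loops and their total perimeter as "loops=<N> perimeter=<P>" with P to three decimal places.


loops=2 perimeter=23.494

Straddling triangles (32 of 80):
  (v0,v5,v1) [--+] → (2.03808, 0.974018, 0.3282)–(2.44157, 0, 0.3282)  len=1.0543
  (v1,v5,v6) [+-+] → (2.03808, 0.974018, 0.3282)–(1.7264, 1.7264, 0.3282)  len=0.8144
  (v2,v7,v3) [++-] → (1.03044, 0.881451, 0.3282)–(1.3956, 0, 0.3282)  len=0.9541
  (v3,v7,v8) [-+-] → (1.03044, 0.881451, 0.3282)–(0.9868, 0.9868, 0.3282)  len=0.1140
  (v5,v10,v6) [--+] → (0.752386, 2.12989, 0.3282)–(1.7264, 1.7264, 0.3282)  len=1.0543
  (v6,v10,v11) [+-+] → (0.752386, 2.12989, 0.3282)–(0, 2.44157, 0.3282)  len=0.8144
  (v7,v12,v8) [++-] → (0.105349, 1.35196, 0.3282)–(0.9868, 0.9868, 0.3282)  len=0.9541
  (v8,v12,v13) [-+-] → (0.105349, 1.35196, 0.3282)–(0, 1.3956, 0.3282)  len=0.1140
  (v10,v15,v11) [--+] → (-0.974018, 2.03808, 0.3282)–(0, 2.44157, 0.3282)  len=1.0543
  (v11,v15,v16) [+-+] → (-0.974018, 2.03808, 0.3282)–(-1.7264, 1.7264, 0.3282)  len=0.8144
  (v12,v17,v13) [++-] → (-0.881451, 1.03044, 0.3282)–(0, 1.3956, 0.3282)  len=0.9541
  (v13,v17,v18) [-+-] → (-0.881451, 1.03044, 0.3282)–(-0.9868, 0.9868, 0.3282)  len=0.1140
  (v15,v20,v16) [--+] → (-2.12989, 0.752386, 0.3282)–(-1.7264, 1.7264, 0.3282)  len=1.0543
  (v16,v20,v21) [+-+] → (-2.12989, 0.752386, 0.3282)–(-2.44157, 0, 0.3282)  len=0.8144
  (v17,v22,v18) [++-] → (-1.35196, 0.105349, 0.3282)–(-0.9868, 0.9868, 0.3282)  len=0.9541
  (v18,v22,v23) [-+-] → (-1.35196, 0.105349, 0.3282)–(-1.3956, 0, 0.3282)  len=0.1140
  (v20,v25,v21) [--+] → (-2.03808, -0.974018, 0.3282)–(-2.44157, 0, 0.3282)  len=1.0543
  (v21,v25,v26) [+-+] → (-2.03808, -0.974018, 0.3282)–(-1.7264, -1.7264, 0.3282)  len=0.8144
  (v22,v27,v23) [++-] → (-1.03044, -0.881451, 0.3282)–(-1.3956, 0, 0.3282)  len=0.9541
  (v23,v27,v28) [-+-] → (-1.03044, -0.881451, 0.3282)–(-0.9868, -0.9868, 0.3282)  len=0.1140
  (v25,v30,v26) [--+] → (-0.752386, -2.12989, 0.3282)–(-1.7264, -1.7264, 0.3282)  len=1.0543
  (v26,v30,v31) [+-+] → (-0.752386, -2.12989, 0.3282)–(0, -2.44157, 0.3282)  len=0.8144
  (v27,v32,v28) [++-] → (-0.105349, -1.35196, 0.3282)–(-0.9868, -0.9868, 0.3282)  len=0.9541
  (v28,v32,v33) [-+-] → (-0.105349, -1.35196, 0.3282)–(0, -1.3956, 0.3282)  len=0.1140
  (v30,v35,v31) [--+] → (0.974018, -2.03808, 0.3282)–(0, -2.44157, 0.3282)  len=1.0543
  (v31,v35,v36) [+-+] → (0.974018, -2.03808, 0.3282)–(1.7264, -1.7264, 0.3282)  len=0.8144
  (v32,v37,v33) [++-] → (0.881451, -1.03044, 0.3282)–(0, -1.3956, 0.3282)  len=0.9541
  (v33,v37,v38) [-+-] → (0.881451, -1.03044, 0.3282)–(0.9868, -0.9868, 0.3282)  len=0.1140
  (v35,v0,v36) [--+] → (2.12989, -0.752386, 0.3282)–(1.7264, -1.7264, 0.3282)  len=1.0543
  (v36,v0,v1) [+-+] → (2.12989, -0.752386, 0.3282)–(2.44157, 0, 0.3282)  len=0.8144
  (v37,v2,v38) [++-] → (1.35196, -0.105349, 0.3282)–(0.9868, -0.9868, 0.3282)  len=0.9541
  (v38,v2,v3) [-+-] → (1.35196, -0.105349, 0.3282)–(1.3956, 0, 0.3282)  len=0.1140

Chained into 2 loop(s):
  loop 1: 16 segments, perimeter = 14.9494
  loop 2: 16 segments, perimeter = 8.5450
Total perimeter = 23.494


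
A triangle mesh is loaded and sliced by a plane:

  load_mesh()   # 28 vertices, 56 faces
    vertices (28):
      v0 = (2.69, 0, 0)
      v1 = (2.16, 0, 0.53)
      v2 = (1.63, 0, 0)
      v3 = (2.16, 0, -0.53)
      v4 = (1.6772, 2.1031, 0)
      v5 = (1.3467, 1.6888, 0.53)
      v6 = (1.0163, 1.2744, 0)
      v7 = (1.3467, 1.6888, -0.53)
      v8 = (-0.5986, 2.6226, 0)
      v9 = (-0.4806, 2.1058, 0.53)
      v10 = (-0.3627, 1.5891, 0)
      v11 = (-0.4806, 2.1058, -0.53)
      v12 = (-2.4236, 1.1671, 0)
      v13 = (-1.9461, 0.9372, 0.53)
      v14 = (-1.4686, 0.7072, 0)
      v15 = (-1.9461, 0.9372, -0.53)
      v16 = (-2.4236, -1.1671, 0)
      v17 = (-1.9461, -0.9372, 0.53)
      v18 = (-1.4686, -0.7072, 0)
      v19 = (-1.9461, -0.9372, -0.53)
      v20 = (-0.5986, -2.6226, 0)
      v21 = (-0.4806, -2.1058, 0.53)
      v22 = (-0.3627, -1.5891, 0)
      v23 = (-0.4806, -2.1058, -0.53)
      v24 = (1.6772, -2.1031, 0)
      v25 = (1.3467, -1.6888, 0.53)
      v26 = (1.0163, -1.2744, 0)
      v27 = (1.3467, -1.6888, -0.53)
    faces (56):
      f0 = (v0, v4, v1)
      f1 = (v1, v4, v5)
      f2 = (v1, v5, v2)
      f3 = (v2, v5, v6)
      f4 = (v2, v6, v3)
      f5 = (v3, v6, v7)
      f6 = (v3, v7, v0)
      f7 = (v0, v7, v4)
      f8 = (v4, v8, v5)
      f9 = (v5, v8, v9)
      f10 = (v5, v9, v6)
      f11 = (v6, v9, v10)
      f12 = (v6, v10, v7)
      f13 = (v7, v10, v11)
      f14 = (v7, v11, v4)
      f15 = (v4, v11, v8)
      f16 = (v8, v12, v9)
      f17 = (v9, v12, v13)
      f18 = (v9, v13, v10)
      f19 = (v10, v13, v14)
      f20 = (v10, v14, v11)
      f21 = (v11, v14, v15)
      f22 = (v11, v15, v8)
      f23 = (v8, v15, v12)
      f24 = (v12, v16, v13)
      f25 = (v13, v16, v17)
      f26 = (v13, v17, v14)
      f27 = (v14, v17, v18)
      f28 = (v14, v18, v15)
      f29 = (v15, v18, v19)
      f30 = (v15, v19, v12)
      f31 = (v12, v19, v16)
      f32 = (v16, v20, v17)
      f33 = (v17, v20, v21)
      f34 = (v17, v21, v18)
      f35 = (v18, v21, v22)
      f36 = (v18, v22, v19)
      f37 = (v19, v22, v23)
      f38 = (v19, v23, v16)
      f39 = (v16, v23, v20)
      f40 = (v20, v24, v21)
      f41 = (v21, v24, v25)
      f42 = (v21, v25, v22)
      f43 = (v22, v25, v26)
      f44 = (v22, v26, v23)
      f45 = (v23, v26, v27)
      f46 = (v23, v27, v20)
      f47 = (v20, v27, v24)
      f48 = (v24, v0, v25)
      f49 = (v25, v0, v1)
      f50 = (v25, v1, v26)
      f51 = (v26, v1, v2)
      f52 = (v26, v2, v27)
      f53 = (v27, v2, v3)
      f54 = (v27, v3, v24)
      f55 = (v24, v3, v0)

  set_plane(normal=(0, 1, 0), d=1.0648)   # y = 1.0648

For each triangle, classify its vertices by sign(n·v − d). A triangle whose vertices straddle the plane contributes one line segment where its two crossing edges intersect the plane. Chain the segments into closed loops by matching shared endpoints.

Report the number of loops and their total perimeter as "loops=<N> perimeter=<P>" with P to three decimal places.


Straddling triangles (18 of 56):
  (v0,v4,v1) [-+-] → (2.17722, 1.0648, 0)–(1.91556, 1.0648, 0.261661)  len=0.3700
  (v1,v4,v5) [-++] → (1.91556, 1.0648, 0.261661)–(1.64721, 1.0648, 0.53)  len=0.3795
  (v1,v5,v2) [-+-] → (1.64721, 1.0648, 0.53)–(1.45138, 1.0648, 0.334169)  len=0.2769
  (v2,v5,v6) [-++] → (1.45138, 1.0648, 0.334169)–(1.11723, 1.0648, 0)  len=0.4726
  (v2,v6,v3) [-+-] → (1.11723, 1.0648, 0)–(1.2044, 1.0648, -0.0871689)  len=0.1233
  (v3,v6,v7) [-++] → (1.2044, 1.0648, -0.0871689)–(1.64721, 1.0648, -0.53)  len=0.6262
  (v3,v7,v0) [-+-] → (1.64721, 1.0648, -0.53)–(1.84304, 1.0648, -0.334169)  len=0.2769
  (v0,v7,v4) [-++] → (1.84304, 1.0648, -0.334169)–(2.17722, 1.0648, 0)  len=0.4726
  (v9,v12,v13) [++-] → (-2.21112, 1.0648, 0.235837)–(-1.78608, 1.0648, 0.53)  len=0.5169
  (v9,v13,v10) [+-+] → (-1.78608, 1.0648, 0.53)–(-1.63617, 1.0648, 0.42626)  len=0.1823
  (v10,v13,v14) [+--] → (-1.63617, 1.0648, 0.42626)–(-1.02017, 1.0648, 0)  len=0.7491
  (v10,v14,v11) [+-+] → (-1.02017, 1.0648, 0)–(-1.21598, 1.0648, -0.135513)  len=0.2381
  (v11,v14,v15) [+--] → (-1.21598, 1.0648, -0.135513)–(-1.78608, 1.0648, -0.53)  len=0.6933
  (v11,v15,v8) [+-+] → (-1.78608, 1.0648, -0.53)–(-1.84408, 1.0648, -0.489874)  len=0.0705
  (v8,v15,v12) [+-+] → (-1.84408, 1.0648, -0.489874)–(-2.21112, 1.0648, -0.235837)  len=0.4464
  (v12,v16,v13) [+--] → (-2.4236, 1.0648, 0)–(-2.21112, 1.0648, 0.235837)  len=0.3174
  (v15,v19,v12) [--+] → (-2.40039, 1.0648, -0.0257658)–(-2.21112, 1.0648, -0.235837)  len=0.2828
  (v12,v19,v16) [+--] → (-2.40039, 1.0648, -0.0257658)–(-2.4236, 1.0648, 0)  len=0.0347

Chained into 2 loop(s):
  loop 1: 8 segments, perimeter = 2.9981
  loop 2: 10 segments, perimeter = 3.5315
Total perimeter = 6.530

loops=2 perimeter=6.530


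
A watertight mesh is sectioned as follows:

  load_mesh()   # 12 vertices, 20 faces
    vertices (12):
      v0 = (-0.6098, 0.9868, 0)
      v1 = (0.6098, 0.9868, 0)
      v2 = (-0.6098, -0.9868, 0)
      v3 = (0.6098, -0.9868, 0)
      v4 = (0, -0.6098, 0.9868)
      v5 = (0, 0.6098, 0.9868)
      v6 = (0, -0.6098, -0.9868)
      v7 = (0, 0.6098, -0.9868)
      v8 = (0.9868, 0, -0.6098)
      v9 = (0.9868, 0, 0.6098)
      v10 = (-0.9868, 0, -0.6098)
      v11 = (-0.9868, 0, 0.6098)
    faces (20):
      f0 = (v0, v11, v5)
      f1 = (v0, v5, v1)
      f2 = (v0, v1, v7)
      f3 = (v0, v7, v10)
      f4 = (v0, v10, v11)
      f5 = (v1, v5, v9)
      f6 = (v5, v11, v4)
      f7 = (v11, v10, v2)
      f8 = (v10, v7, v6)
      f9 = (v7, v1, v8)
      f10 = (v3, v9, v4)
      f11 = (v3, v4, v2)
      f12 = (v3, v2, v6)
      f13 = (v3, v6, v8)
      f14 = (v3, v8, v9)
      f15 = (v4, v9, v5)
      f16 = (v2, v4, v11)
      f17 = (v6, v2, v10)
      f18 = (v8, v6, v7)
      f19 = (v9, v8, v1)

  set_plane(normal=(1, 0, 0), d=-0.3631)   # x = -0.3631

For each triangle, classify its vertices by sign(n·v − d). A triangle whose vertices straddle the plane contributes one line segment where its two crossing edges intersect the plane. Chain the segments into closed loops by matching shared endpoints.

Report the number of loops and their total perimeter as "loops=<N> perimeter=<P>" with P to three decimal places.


Straddling triangles (10 of 20):
  (v0,v11,v5) [--+] → (-0.3631, 0.38542, 0.84808)–(-0.3631, 0.834281, 0.399219)  len=0.6348
  (v0,v5,v1) [-++] → (-0.3631, 0.834281, 0.399219)–(-0.3631, 0.9868, 0)  len=0.4274
  (v0,v1,v7) [-++] → (-0.3631, 0.9868, 0)–(-0.3631, 0.834281, -0.399219)  len=0.4274
  (v0,v7,v10) [-+-] → (-0.3631, 0.834281, -0.399219)–(-0.3631, 0.38542, -0.84808)  len=0.6348
  (v5,v11,v4) [+-+] → (-0.3631, 0.38542, 0.84808)–(-0.3631, -0.38542, 0.84808)  len=0.7708
  (v10,v7,v6) [-++] → (-0.3631, 0.38542, -0.84808)–(-0.3631, -0.38542, -0.84808)  len=0.7708
  (v3,v4,v2) [++-] → (-0.3631, -0.834281, 0.399219)–(-0.3631, -0.9868, 0)  len=0.4274
  (v3,v2,v6) [+-+] → (-0.3631, -0.9868, 0)–(-0.3631, -0.834281, -0.399219)  len=0.4274
  (v2,v4,v11) [-+-] → (-0.3631, -0.834281, 0.399219)–(-0.3631, -0.38542, 0.84808)  len=0.6348
  (v6,v2,v10) [+--] → (-0.3631, -0.834281, -0.399219)–(-0.3631, -0.38542, -0.84808)  len=0.6348

Chained into 1 loop(s):
  loop 1: 10 segments, perimeter = 5.7903
Total perimeter = 5.790

loops=1 perimeter=5.790


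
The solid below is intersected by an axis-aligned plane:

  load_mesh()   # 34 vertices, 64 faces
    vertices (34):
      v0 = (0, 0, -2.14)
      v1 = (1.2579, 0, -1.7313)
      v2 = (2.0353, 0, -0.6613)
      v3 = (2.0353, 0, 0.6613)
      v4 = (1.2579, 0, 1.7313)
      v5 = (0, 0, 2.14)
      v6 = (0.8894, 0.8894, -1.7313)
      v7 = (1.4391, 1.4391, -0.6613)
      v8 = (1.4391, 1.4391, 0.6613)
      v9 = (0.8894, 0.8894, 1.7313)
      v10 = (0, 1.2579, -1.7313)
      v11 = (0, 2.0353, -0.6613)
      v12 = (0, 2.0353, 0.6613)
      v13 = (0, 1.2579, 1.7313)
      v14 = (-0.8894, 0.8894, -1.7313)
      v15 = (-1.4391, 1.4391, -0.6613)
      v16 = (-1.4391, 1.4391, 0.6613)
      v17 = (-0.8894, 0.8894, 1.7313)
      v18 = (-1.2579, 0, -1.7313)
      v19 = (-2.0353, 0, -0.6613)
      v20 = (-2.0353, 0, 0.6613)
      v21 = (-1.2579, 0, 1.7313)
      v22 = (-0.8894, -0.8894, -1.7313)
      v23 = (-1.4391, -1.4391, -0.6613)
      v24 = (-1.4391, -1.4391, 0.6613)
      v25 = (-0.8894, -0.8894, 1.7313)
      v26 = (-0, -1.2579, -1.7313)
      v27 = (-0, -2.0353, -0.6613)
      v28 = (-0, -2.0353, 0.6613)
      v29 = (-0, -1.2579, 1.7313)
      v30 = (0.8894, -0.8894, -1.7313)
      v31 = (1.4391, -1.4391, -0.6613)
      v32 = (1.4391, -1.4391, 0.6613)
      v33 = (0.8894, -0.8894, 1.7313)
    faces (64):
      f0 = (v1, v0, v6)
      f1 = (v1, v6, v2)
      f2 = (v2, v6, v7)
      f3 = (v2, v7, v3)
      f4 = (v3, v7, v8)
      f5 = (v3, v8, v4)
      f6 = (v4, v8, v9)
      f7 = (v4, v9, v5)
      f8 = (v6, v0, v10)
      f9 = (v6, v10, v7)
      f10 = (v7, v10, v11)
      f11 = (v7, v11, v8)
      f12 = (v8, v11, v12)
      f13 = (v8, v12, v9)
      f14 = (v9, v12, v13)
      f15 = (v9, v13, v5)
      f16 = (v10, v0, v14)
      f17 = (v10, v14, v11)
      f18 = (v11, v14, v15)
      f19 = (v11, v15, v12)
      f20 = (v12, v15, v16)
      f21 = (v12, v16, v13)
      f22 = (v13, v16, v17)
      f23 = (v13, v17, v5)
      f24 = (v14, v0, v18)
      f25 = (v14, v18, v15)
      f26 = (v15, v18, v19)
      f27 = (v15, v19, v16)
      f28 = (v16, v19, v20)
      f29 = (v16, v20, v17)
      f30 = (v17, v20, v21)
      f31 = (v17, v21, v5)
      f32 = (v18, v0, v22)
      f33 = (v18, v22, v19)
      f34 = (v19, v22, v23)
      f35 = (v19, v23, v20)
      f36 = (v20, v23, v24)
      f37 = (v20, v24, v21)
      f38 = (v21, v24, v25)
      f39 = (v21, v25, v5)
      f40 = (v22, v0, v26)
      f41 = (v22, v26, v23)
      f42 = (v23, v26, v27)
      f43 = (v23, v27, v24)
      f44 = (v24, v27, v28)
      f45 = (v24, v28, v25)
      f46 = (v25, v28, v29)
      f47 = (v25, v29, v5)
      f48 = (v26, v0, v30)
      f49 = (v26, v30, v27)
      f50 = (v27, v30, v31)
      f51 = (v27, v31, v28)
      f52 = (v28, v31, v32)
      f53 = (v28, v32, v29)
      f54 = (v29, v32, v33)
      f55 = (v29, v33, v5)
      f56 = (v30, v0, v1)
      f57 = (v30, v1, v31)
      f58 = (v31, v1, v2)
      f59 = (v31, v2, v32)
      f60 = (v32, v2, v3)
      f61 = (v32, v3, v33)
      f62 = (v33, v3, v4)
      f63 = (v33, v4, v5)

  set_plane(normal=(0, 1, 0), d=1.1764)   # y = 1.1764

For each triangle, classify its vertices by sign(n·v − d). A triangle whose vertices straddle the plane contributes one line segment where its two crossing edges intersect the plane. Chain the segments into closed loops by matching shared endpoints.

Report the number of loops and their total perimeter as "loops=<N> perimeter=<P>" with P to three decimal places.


Straddling triangles (20 of 64):
  (v2,v6,v7) [--+] → (1.1764, 1.1764, -1.17265)–(1.54793, 1.1764, -0.6613)  len=0.6321
  (v2,v7,v3) [-+-] → (1.54793, 1.1764, -0.6613)–(1.54793, 1.1764, -0.419866)  len=0.2414
  (v3,v7,v8) [-++] → (1.54793, 1.1764, -0.419866)–(1.54793, 1.1764, 0.6613)  len=1.0812
  (v3,v8,v4) [-+-] → (1.54793, 1.1764, 0.6613)–(1.40602, 1.1764, 0.856623)  len=0.2414
  (v4,v8,v9) [-+-] → (1.40602, 1.1764, 0.856623)–(1.1764, 1.1764, 1.17265)  len=0.3906
  (v6,v0,v10) [--+] → (0, 1.1764, -1.75778)–(0.196706, 1.1764, -1.7313)  len=0.1985
  (v6,v10,v7) [-++] → (0.196706, 1.1764, -1.7313)–(1.1764, 1.1764, -1.17265)  len=1.1278
  (v8,v12,v9) [++-] → (0.666643, 1.1764, 1.46331)–(1.1764, 1.1764, 1.17265)  len=0.5868
  (v9,v12,v13) [-++] → (0.666643, 1.1764, 1.46331)–(0.196706, 1.1764, 1.7313)  len=0.5410
  (v9,v13,v5) [-+-] → (0.196706, 1.1764, 1.7313)–(0, 1.1764, 1.75778)  len=0.1985
  (v10,v0,v14) [+--] → (0, 1.1764, -1.75778)–(-0.196706, 1.1764, -1.7313)  len=0.1985
  (v10,v14,v11) [+-+] → (-0.196706, 1.1764, -1.7313)–(-0.666643, 1.1764, -1.46331)  len=0.5410
  (v11,v14,v15) [+-+] → (-0.666643, 1.1764, -1.46331)–(-1.1764, 1.1764, -1.17265)  len=0.5868
  (v13,v16,v17) [++-] → (-1.1764, 1.1764, 1.17265)–(-0.196706, 1.1764, 1.7313)  len=1.1278
  (v13,v17,v5) [+--] → (-0.196706, 1.1764, 1.7313)–(0, 1.1764, 1.75778)  len=0.1985
  (v14,v18,v15) [--+] → (-1.40602, 1.1764, -0.856623)–(-1.1764, 1.1764, -1.17265)  len=0.3906
  (v15,v18,v19) [+--] → (-1.40602, 1.1764, -0.856623)–(-1.54793, 1.1764, -0.6613)  len=0.2414
  (v15,v19,v16) [+-+] → (-1.54793, 1.1764, -0.6613)–(-1.54793, 1.1764, 0.419866)  len=1.0812
  (v16,v19,v20) [+--] → (-1.54793, 1.1764, 0.419866)–(-1.54793, 1.1764, 0.6613)  len=0.2414
  (v16,v20,v17) [+--] → (-1.54793, 1.1764, 0.6613)–(-1.1764, 1.1764, 1.17265)  len=0.6321

Chained into 1 loop(s):
  loop 1: 20 segments, perimeter = 10.4785
Total perimeter = 10.479

loops=1 perimeter=10.479


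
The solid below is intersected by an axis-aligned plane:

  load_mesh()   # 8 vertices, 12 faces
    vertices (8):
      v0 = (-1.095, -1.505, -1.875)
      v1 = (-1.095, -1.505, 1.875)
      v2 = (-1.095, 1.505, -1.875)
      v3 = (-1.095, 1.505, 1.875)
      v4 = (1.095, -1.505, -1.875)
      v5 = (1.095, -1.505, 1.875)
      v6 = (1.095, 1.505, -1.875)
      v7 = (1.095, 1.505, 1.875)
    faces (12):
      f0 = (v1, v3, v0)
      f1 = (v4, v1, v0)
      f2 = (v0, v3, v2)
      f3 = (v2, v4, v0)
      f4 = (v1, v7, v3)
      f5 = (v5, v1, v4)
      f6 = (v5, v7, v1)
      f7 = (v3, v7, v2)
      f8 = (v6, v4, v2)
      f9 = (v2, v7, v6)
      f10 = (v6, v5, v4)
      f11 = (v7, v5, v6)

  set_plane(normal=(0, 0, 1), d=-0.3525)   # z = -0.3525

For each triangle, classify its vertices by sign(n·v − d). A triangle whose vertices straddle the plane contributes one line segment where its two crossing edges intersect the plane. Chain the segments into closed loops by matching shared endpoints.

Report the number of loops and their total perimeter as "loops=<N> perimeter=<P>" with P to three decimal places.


loops=1 perimeter=10.400

Straddling triangles (8 of 12):
  (v1,v3,v0) [++-] → (-1.095, -0.28294, -0.3525)–(-1.095, -1.505, -0.3525)  len=1.2221
  (v4,v1,v0) [-+-] → (0.20586, -1.505, -0.3525)–(-1.095, -1.505, -0.3525)  len=1.3009
  (v0,v3,v2) [-+-] → (-1.095, -0.28294, -0.3525)–(-1.095, 1.505, -0.3525)  len=1.7879
  (v5,v1,v4) [++-] → (0.20586, -1.505, -0.3525)–(1.095, -1.505, -0.3525)  len=0.8891
  (v3,v7,v2) [++-] → (-0.20586, 1.505, -0.3525)–(-1.095, 1.505, -0.3525)  len=0.8891
  (v2,v7,v6) [-+-] → (-0.20586, 1.505, -0.3525)–(1.095, 1.505, -0.3525)  len=1.3009
  (v6,v5,v4) [-+-] → (1.095, 0.28294, -0.3525)–(1.095, -1.505, -0.3525)  len=1.7879
  (v7,v5,v6) [++-] → (1.095, 0.28294, -0.3525)–(1.095, 1.505, -0.3525)  len=1.2221

Chained into 1 loop(s):
  loop 1: 8 segments, perimeter = 10.4000
Total perimeter = 10.400


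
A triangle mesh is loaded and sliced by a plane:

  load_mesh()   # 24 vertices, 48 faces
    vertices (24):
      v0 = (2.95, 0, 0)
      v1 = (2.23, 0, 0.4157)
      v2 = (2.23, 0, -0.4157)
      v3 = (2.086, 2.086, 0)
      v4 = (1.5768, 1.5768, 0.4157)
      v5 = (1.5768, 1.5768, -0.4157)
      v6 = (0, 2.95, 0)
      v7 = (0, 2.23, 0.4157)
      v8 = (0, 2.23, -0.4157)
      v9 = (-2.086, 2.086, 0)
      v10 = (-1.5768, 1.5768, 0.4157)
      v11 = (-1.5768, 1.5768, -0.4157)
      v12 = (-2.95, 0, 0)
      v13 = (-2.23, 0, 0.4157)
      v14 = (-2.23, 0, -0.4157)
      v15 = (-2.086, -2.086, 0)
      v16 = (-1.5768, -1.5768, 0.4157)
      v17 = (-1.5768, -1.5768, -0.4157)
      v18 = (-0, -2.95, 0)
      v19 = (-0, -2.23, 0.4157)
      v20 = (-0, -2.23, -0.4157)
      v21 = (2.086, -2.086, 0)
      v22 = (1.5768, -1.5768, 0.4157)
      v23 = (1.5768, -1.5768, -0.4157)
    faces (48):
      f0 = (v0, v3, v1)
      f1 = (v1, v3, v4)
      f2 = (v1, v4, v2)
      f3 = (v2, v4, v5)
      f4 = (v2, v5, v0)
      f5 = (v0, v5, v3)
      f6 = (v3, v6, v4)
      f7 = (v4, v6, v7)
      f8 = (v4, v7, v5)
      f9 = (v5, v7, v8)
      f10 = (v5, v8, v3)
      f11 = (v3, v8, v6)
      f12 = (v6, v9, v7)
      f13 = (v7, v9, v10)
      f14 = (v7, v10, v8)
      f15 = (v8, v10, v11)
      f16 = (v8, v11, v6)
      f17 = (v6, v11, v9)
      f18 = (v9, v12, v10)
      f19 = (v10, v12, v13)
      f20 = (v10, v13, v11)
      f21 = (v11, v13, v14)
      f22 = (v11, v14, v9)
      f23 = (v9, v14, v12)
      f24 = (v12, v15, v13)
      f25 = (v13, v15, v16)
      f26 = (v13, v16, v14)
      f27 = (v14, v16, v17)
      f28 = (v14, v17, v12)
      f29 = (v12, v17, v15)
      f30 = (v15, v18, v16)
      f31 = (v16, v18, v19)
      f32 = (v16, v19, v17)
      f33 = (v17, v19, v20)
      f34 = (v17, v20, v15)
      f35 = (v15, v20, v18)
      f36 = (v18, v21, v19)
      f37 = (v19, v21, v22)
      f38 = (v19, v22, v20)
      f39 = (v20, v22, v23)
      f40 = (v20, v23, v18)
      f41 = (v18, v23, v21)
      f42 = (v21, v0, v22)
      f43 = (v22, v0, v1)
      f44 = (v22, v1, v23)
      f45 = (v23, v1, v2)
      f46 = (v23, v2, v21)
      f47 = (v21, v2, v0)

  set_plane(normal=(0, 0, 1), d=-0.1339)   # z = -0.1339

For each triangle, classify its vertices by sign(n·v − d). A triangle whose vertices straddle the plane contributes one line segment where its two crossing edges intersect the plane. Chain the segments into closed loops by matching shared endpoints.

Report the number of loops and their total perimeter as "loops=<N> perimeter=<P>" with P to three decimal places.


loops=2 perimeter=30.297

Straddling triangles (32 of 48):
  (v1,v4,v2) [++-] → (2.0086, 0.534451, -0.1339)–(2.23, 0, -0.1339)  len=0.5785
  (v2,v4,v5) [-+-] → (2.0086, 0.534451, -0.1339)–(1.5768, 1.5768, -0.1339)  len=1.1282
  (v2,v5,v0) [--+] → (2.50768, 0.507899, -0.1339)–(2.71808, 0, -0.1339)  len=0.5498
  (v0,v5,v3) [+-+] → (2.50768, 0.507899, -0.1339)–(1.92198, 1.92198, -0.1339)  len=1.5306
  (v4,v7,v5) [++-] → (1.04235, 1.7982, -0.1339)–(1.5768, 1.5768, -0.1339)  len=0.5785
  (v5,v7,v8) [-+-] → (1.04235, 1.7982, -0.1339)–(0, 2.23, -0.1339)  len=1.1282
  (v5,v8,v3) [--+] → (1.41408, 2.13238, -0.1339)–(1.92198, 1.92198, -0.1339)  len=0.5498
  (v3,v8,v6) [+-+] → (1.41408, 2.13238, -0.1339)–(0, 2.71808, -0.1339)  len=1.5306
  (v7,v10,v8) [++-] → (-0.534451, 2.0086, -0.1339)–(0, 2.23, -0.1339)  len=0.5785
  (v8,v10,v11) [-+-] → (-0.534451, 2.0086, -0.1339)–(-1.5768, 1.5768, -0.1339)  len=1.1282
  (v8,v11,v6) [--+] → (-0.507899, 2.50768, -0.1339)–(0, 2.71808, -0.1339)  len=0.5498
  (v6,v11,v9) [+-+] → (-0.507899, 2.50768, -0.1339)–(-1.92198, 1.92198, -0.1339)  len=1.5306
  (v10,v13,v11) [++-] → (-1.7982, 1.04235, -0.1339)–(-1.5768, 1.5768, -0.1339)  len=0.5785
  (v11,v13,v14) [-+-] → (-1.7982, 1.04235, -0.1339)–(-2.23, 0, -0.1339)  len=1.1282
  (v11,v14,v9) [--+] → (-2.13238, 1.41408, -0.1339)–(-1.92198, 1.92198, -0.1339)  len=0.5498
  (v9,v14,v12) [+-+] → (-2.13238, 1.41408, -0.1339)–(-2.71808, 0, -0.1339)  len=1.5306
  (v13,v16,v14) [++-] → (-2.0086, -0.534451, -0.1339)–(-2.23, 0, -0.1339)  len=0.5785
  (v14,v16,v17) [-+-] → (-2.0086, -0.534451, -0.1339)–(-1.5768, -1.5768, -0.1339)  len=1.1282
  (v14,v17,v12) [--+] → (-2.50768, -0.507899, -0.1339)–(-2.71808, 0, -0.1339)  len=0.5498
  (v12,v17,v15) [+-+] → (-2.50768, -0.507899, -0.1339)–(-1.92198, -1.92198, -0.1339)  len=1.5306
  (v16,v19,v17) [++-] → (-1.04235, -1.7982, -0.1339)–(-1.5768, -1.5768, -0.1339)  len=0.5785
  (v17,v19,v20) [-+-] → (-1.04235, -1.7982, -0.1339)–(0, -2.23, -0.1339)  len=1.1282
  (v17,v20,v15) [--+] → (-1.41408, -2.13238, -0.1339)–(-1.92198, -1.92198, -0.1339)  len=0.5498
  (v15,v20,v18) [+-+] → (-1.41408, -2.13238, -0.1339)–(0, -2.71808, -0.1339)  len=1.5306
  (v19,v22,v20) [++-] → (0.534451, -2.0086, -0.1339)–(0, -2.23, -0.1339)  len=0.5785
  (v20,v22,v23) [-+-] → (0.534451, -2.0086, -0.1339)–(1.5768, -1.5768, -0.1339)  len=1.1282
  (v20,v23,v18) [--+] → (0.507899, -2.50768, -0.1339)–(0, -2.71808, -0.1339)  len=0.5498
  (v18,v23,v21) [+-+] → (0.507899, -2.50768, -0.1339)–(1.92198, -1.92198, -0.1339)  len=1.5306
  (v22,v1,v23) [++-] → (1.7982, -1.04235, -0.1339)–(1.5768, -1.5768, -0.1339)  len=0.5785
  (v23,v1,v2) [-+-] → (1.7982, -1.04235, -0.1339)–(2.23, 0, -0.1339)  len=1.1282
  (v23,v2,v21) [--+] → (2.13238, -1.41408, -0.1339)–(1.92198, -1.92198, -0.1339)  len=0.5498
  (v21,v2,v0) [+-+] → (2.13238, -1.41408, -0.1339)–(2.71808, 0, -0.1339)  len=1.5306

Chained into 2 loop(s):
  loop 1: 16 segments, perimeter = 13.6539
  loop 2: 16 segments, perimeter = 16.6427
Total perimeter = 30.297
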